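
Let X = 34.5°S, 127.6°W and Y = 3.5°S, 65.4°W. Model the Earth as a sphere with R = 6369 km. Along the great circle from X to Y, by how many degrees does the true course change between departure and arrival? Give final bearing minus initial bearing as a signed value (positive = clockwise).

At departure: θ₁ = atan2(sin Δλ cos φ₂, cos φ₁ sin φ₂ − sin φ₁ cos φ₂ cos Δλ) = 76.41°
At arrival: θ₂ = atan2(sin Δλ cos φ₁, −cos φ₂ sin φ₁ + sin φ₂ cos φ₁ cos Δλ) = 53.38°
Δθ = θ₂ − θ₁ = -23.0°

-23.0°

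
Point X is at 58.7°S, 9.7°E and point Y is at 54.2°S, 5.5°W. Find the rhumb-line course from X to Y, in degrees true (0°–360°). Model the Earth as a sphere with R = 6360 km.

298.2°

Δψ = ln[tan(π/4+φ₂/2)/tan(π/4+φ₁/2)] = +0.1423
Δλ = -0.2653 rad (taken the short way round)
course = atan2(Δλ, Δψ) = 298.21°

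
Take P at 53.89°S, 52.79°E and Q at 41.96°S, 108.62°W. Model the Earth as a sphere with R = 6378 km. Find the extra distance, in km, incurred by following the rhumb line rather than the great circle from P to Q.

Great circle: cos σ = sin φ₁ sin φ₂ + cos φ₁ cos φ₂ cos Δλ,  σ = 1.4457 rad → d_gc = 9220.5 km
Rhumb line: Δψ = +0.3127, q = Δφ/Δψ = 0.6659, d_rh = R√(Δφ²+q²Δλ²) = 12038.1 km
Excess = 12038.1 − 9220.5 = 2817.6 ≈ 2818 km

2818 km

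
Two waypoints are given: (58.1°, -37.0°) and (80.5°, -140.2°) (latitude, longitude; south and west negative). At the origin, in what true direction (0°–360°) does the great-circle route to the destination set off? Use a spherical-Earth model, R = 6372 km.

343.8°

N = sin Δλ·cos φ₂ = -0.1607;  D = cos φ₁ sin φ₂ − sin φ₁ cos φ₂ cos Δλ = +0.5532
initial course = atan2(N, D) = 343.80°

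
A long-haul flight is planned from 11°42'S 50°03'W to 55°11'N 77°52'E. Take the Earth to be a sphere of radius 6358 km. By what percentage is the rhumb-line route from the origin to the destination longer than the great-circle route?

6.2%

Great circle: σ = 2.1060 rad → d_gc = Rσ = 13390.2 km
Rhumb: Δφ = +1.1673, Δλ = +2.2326, Δψ = +1.3655, q = Δφ/Δψ = 0.8549 → d_rh = R√(Δφ²+q²Δλ²) = 14224.7 km
Excess = (14224.7 − 13390.2) / 13390.2 = 834.5 / 13390.2 = 6.23% ≈ 6.2%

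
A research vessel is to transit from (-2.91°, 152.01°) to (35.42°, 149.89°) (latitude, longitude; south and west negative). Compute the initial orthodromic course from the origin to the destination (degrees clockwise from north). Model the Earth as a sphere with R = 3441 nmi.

θ = atan2( sin Δλ·cos φ₂ ,  cos φ₁ sin φ₂ − sin φ₁ cos φ₂ cos Δλ )
  = atan2(-0.0301, +0.6202) = 357.22°

357.2°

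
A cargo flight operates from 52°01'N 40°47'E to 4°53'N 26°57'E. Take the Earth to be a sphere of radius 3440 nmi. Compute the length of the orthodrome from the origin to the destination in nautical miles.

2912 nmi

Haversine: a = sin²(Δφ/2)+cos φ₁ cos φ₂ sin²(Δλ/2) = 0.16875;  σ = 2·atan2(√a,√(1−a))
σ = 48.508° → d = Rσ = 3440·0.84663 = 2912 nmi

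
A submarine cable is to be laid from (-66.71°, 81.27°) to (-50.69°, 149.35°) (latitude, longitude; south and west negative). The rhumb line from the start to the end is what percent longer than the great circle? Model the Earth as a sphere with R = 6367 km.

Great circle: σ = 0.6365 rad → d_gc = Rσ = 4052.5 km
Rhumb: Δφ = +0.2796, Δλ = +1.1882, Δψ = +0.5499, q = Δφ/Δψ = 0.5085 → d_rh = R√(Δφ²+q²Δλ²) = 4238.7 km
Excess = (4238.7 − 4052.5) / 4052.5 = 186.2 / 4052.5 = 4.59% ≈ 4.6%

4.6%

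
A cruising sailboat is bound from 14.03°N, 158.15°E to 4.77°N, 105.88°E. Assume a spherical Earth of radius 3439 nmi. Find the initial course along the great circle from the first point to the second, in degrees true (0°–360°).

265.1°

N = sin Δλ·cos φ₂ = -0.7882;  D = cos φ₁ sin φ₂ − sin φ₁ cos φ₂ cos Δλ = -0.0672
initial course = atan2(N, D) = 265.13°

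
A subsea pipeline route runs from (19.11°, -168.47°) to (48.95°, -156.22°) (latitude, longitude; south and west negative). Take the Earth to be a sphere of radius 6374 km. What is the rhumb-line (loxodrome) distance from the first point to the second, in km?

3499 km

Δψ = ln[tan(π/4+φ₂/2)/tan(π/4+φ₁/2)] = +0.6426;  Δφ = +0.5208 rad,  Δλ = +0.2138 rad
q = Δφ/Δψ = 0.8105
d = R·√(Δφ² + q²Δλ²) = 6374·0.54888 = 3499 km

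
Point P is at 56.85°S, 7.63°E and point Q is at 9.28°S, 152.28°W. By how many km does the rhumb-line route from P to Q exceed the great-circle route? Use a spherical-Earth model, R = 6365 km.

Great circle: cos σ = sin φ₁ sin φ₂ + cos φ₁ cos φ₂ cos Δλ,  σ = 1.9518 rad → d_gc = 12423.0 km
Rhumb line: Δψ = +1.0492, q = Δφ/Δψ = 0.7913, d_rh = R√(Δφ²+q²Δλ²) = 15017.9 km
Excess = 15017.9 − 12423.0 = 2594.9 ≈ 2595 km

2595 km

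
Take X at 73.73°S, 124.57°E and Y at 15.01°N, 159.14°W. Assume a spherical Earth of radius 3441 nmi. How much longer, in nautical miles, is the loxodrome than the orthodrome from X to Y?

Great circle: cos σ = sin φ₁ sin φ₂ + cos φ₁ cos φ₂ cos Δλ,  σ = 1.7563 rad → d_gc = 6043.6 nmi
Rhumb line: Δψ = +2.2103, q = Δφ/Δψ = 0.7007, d_rh = R√(Δφ²+q²Δλ²) = 6221.7 nmi
Excess = 6221.7 − 6043.6 = 178.1 ≈ 178 nmi

178 nmi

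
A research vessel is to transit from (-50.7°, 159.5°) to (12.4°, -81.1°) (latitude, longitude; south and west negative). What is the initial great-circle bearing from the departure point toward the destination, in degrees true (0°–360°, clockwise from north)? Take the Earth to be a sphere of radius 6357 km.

105.4°

N = sin Δλ·cos φ₂ = +0.8509;  D = cos φ₁ sin φ₂ − sin φ₁ cos φ₂ cos Δλ = -0.2350
initial course = atan2(N, D) = 105.44°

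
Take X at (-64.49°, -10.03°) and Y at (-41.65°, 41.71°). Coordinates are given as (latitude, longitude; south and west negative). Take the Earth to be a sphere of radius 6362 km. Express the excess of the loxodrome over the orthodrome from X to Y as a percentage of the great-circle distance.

Great circle: σ = 0.6451 rad → d_gc = Rσ = 4103.9 km
Rhumb: Δφ = +0.3986, Δλ = +0.9030, Δψ = +0.6846, q = Δφ/Δψ = 0.5823 → d_rh = R√(Δφ²+q²Δλ²) = 4197.9 km
Excess = (4197.9 − 4103.9) / 4103.9 = 94.0 / 4103.9 = 2.29% ≈ 2.3%

2.3%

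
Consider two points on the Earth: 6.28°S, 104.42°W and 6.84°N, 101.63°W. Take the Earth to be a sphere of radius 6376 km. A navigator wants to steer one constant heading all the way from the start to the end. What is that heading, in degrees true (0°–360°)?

12.0°

Meridional parts: M(φ₁)=-0.1098, M(φ₂)=+0.1197 → ΔM = +0.2295;  Δλ = +0.0487 rad
tan C = Δλ / ΔM = +0.2122 → C = 11.98°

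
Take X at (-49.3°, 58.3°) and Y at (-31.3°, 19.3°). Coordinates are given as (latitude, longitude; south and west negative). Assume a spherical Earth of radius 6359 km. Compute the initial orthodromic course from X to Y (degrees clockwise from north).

287.0°

θ = atan2( sin Δλ·cos φ₂ ,  cos φ₁ sin φ₂ − sin φ₁ cos φ₂ cos Δλ )
  = atan2(-0.5377, +0.1647) = 287.02°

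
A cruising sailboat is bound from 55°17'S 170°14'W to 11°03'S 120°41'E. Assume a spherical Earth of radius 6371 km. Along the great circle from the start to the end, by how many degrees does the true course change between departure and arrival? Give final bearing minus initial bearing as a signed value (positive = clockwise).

+44.2°

At departure: θ₁ = atan2(sin Δλ cos φ₂, cos φ₁ sin φ₂ − sin φ₁ cos φ₂ cos Δλ) = 281.04°
At arrival: θ₂ = atan2(sin Δλ cos φ₁, −cos φ₂ sin φ₁ + sin φ₂ cos φ₁ cos Δλ) = 325.28°
Δθ = θ₂ − θ₁ = +44.2°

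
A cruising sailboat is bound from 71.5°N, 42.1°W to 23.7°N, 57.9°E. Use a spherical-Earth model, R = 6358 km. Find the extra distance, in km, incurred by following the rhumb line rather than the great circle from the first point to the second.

674 km

Great circle: cos σ = sin φ₁ sin φ₂ + cos φ₁ cos φ₂ cos Δλ,  σ = 1.2337 rad → d_gc = 7844.03 km
Rhumb line: Δψ = -1.3889, q = Δφ/Δψ = 0.6007, d_rh = R√(Δφ²+q²Δλ²) = 8518.48 km
Excess = 8518.48 − 7844.03 = 674.45 ≈ 674 km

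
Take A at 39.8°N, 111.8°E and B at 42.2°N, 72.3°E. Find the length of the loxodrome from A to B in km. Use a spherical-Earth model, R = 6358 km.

3318 km

Δψ = ln[tan(π/4+φ₂/2)/tan(π/4+φ₁/2)] = +0.0555;  Δφ = +0.0419 rad,  Δλ = -0.6894 rad
q = Δφ/Δψ = 0.7546
d = R·√(Δφ² + q²Δλ²) = 6358·0.52189 = 3318 km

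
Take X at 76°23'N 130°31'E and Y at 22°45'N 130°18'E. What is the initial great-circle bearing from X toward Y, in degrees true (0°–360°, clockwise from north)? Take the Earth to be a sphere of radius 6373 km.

180.2°

N = sin Δλ·cos φ₂ = -0.0035;  D = cos φ₁ sin φ₂ − sin φ₁ cos φ₂ cos Δλ = -0.8052
initial course = atan2(N, D) = 180.25°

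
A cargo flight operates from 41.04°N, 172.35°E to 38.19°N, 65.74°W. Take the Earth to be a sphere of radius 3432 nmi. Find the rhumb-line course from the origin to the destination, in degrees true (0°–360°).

91.7°

Δψ = ln[tan(π/4+φ₂/2)/tan(π/4+φ₁/2)] = -0.0646
Δλ = +2.1277 rad (taken the short way round)
course = atan2(Δλ, Δψ) = 91.74°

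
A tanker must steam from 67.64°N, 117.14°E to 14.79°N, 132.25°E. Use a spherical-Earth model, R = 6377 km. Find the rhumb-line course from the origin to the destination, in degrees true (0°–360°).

169.0°

Δψ = ln[tan(π/4+φ₂/2)/tan(π/4+φ₁/2)] = -1.3602
Δλ = +0.2637 rad (taken the short way round)
course = atan2(Δλ, Δψ) = 169.03°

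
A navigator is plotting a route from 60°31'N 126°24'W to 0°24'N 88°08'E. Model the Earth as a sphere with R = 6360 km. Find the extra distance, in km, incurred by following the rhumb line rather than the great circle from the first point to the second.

Great circle: cos σ = sin φ₁ sin φ₂ + cos φ₁ cos φ₂ cos Δλ,  σ = 1.9816 rad → d_gc = 12603.1 km
Rhumb line: Δψ = -1.3282, q = Δφ/Δψ = 0.7900, d_rh = R√(Δφ²+q²Δλ²) = 14396.2 km
Excess = 14396.2 − 12603.1 = 1793.1 ≈ 1793 km

1793 km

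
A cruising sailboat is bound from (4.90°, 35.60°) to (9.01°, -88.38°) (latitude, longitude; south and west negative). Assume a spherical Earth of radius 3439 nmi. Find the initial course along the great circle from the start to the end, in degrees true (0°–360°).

N = sin Δλ·cos φ₂ = -0.8190;  D = cos φ₁ sin φ₂ − sin φ₁ cos φ₂ cos Δλ = +0.2032
initial course = atan2(N, D) = 283.93°

283.9°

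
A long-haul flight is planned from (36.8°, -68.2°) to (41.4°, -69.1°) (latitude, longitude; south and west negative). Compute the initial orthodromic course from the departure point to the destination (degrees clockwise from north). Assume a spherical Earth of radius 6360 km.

θ = atan2( sin Δλ·cos φ₂ ,  cos φ₁ sin φ₂ − sin φ₁ cos φ₂ cos Δλ )
  = atan2(-0.0118, +0.0803) = 351.65°

351.6°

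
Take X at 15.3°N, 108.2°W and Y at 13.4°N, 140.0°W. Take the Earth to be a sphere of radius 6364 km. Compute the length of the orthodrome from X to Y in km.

3425 km

cos σ = sin φ₁ sin φ₂ + cos φ₁ cos φ₂ cos Δλ
      = sin(15.30°)sin(13.40°) + cos(15.30°)cos(13.40°)cos(-31.80°) = 0.8586
σ = 30.840° → d = Rσ = 6364·0.53825 = 3425 km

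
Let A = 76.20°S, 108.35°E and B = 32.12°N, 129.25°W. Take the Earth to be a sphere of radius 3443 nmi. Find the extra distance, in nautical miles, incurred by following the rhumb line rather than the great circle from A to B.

Great circle: cos σ = sin φ₁ sin φ₂ + cos φ₁ cos φ₂ cos Δλ,  σ = 2.2454 rad → d_gc = 7730.9 nmi
Rhumb line: Δψ = +2.7044, q = Δφ/Δψ = 0.6991, d_rh = R√(Δφ²+q²Δλ²) = 8295.0 nmi
Excess = 8295.0 − 7730.9 = 564.1 ≈ 564 nmi

564 nmi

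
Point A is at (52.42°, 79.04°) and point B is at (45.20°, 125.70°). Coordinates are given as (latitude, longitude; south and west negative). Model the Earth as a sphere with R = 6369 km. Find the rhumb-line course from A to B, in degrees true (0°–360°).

Δψ = ln[tan(π/4+φ₂/2)/tan(π/4+φ₁/2)] = -0.1918
Δλ = +0.8144 rad (taken the short way round)
course = atan2(Δλ, Δψ) = 103.25°

103.3°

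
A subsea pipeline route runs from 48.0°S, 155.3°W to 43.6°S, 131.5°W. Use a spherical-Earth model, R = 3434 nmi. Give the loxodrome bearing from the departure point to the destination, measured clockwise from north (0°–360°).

Δψ = ln[tan(π/4+φ₂/2)/tan(π/4+φ₁/2)] = +0.1102
Δλ = +0.4154 rad (taken the short way round)
course = atan2(Δλ, Δψ) = 75.14°

75.1°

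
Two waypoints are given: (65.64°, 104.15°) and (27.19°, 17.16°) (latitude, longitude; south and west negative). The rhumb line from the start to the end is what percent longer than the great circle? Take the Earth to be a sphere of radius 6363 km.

Great circle: σ = 1.1202 rad → d_gc = Rσ = 7127.7 km
Rhumb: Δφ = -0.6711, Δλ = -1.5183, Δψ = -1.0398, q = Δφ/Δψ = 0.6454 → d_rh = R√(Δφ²+q²Δλ²) = 7557.2 km
Excess = (7557.2 − 7127.7) / 7127.7 = 429.5 / 7127.7 = 6.03% ≈ 6.0%

6.0%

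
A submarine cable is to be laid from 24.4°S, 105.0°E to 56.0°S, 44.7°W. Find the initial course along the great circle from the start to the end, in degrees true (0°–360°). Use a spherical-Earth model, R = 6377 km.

196.5°

θ = atan2( sin Δλ·cos φ₂ ,  cos φ₁ sin φ₂ − sin φ₁ cos φ₂ cos Δλ )
  = atan2(-0.2821, -0.9544) = 196.47°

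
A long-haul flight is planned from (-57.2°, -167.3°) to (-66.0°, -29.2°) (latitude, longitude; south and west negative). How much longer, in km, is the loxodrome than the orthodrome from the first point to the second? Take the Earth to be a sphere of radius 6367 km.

Great circle: cos σ = sin φ₁ sin φ₂ + cos φ₁ cos φ₂ cos Δλ,  σ = 0.9224 rad → d_gc = 5873.0 km
Rhumb line: Δψ = -0.3254, q = Δφ/Δψ = 0.4719, d_rh = R√(Δφ²+q²Δλ²) = 7308.2 km
Excess = 7308.2 − 5873.0 = 1435.2 ≈ 1435 km

1435 km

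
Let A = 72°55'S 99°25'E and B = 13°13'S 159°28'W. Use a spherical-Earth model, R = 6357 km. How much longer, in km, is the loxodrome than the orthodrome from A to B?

716 km

Great circle: cos σ = sin φ₁ sin φ₂ + cos φ₁ cos φ₂ cos Δλ,  σ = 1.4067 rad → d_gc = 8942.1 km
Rhumb line: Δψ = +1.6631, q = Δφ/Δψ = 0.6265, d_rh = R√(Δφ²+q²Δλ²) = 9658.2 km
Excess = 9658.2 − 8942.1 = 716.1 ≈ 716 km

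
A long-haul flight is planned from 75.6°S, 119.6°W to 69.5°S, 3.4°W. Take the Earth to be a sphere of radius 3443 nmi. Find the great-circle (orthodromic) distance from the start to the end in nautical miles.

1784 nmi

cos σ = sin φ₁ sin φ₂ + cos φ₁ cos φ₂ cos Δλ
      = sin(-75.60°)sin(-69.50°) + cos(-75.60°)cos(-69.50°)cos(116.20°) = 0.8688
σ = 29.681° → d = Rσ = 3443·0.51804 = 1784 nmi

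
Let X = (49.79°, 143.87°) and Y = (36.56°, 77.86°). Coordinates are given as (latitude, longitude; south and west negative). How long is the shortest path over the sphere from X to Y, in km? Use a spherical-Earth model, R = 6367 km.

5363 km

Haversine: a = sin²(Δφ/2)+cos φ₁ cos φ₂ sin²(Δλ/2) = 0.16713;  σ = 2·atan2(√a,√(1−a))
σ = 48.261° → d = Rσ = 6367·0.84232 = 5363 km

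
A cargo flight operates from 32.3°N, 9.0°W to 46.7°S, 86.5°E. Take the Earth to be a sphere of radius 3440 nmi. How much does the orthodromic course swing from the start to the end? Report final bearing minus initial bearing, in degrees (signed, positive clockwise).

-20.3°

Initial bearing θ₁ = atan2(sin Δλ cos φ₂, cos φ₁ sin φ₂ − sin φ₁ cos φ₂ cos Δλ) = 130.35°
Final bearing θ₂ = (initial bearing from the destination back to the start) + 180° = 110.08°
Δθ = θ₂ − θ₁ = -20.3°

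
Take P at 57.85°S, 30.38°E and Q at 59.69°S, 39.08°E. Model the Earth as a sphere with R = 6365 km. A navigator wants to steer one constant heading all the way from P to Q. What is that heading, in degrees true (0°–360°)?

112.2°

Meridional parts: M(φ₁)=-1.2442, M(φ₂)=-1.3062 → ΔM = -0.0620;  Δλ = +0.1518 rad
tan C = Δλ / ΔM = -2.4508 → C = 112.20°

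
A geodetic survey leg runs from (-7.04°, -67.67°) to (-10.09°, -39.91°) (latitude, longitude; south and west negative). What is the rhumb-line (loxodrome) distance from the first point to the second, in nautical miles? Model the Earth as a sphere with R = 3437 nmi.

1657 nmi

Δψ = ln[tan(π/4+φ₂/2)/tan(π/4+φ₁/2)] = -0.0538;  Δφ = -0.0532 rad,  Δλ = +0.4845 rad
q = Δφ/Δψ = 0.9887
d = R·√(Δφ² + q²Δλ²) = 3437·0.48199 = 1657 nmi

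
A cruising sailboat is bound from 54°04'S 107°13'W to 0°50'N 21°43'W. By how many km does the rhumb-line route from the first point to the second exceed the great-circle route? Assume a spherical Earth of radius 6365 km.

Great circle: cos σ = sin φ₁ sin φ₂ + cos φ₁ cos φ₂ cos Δλ,  σ = 1.5365 rad → d_gc = 9779.997 km
Rhumb line: Δψ = +1.1407, q = Δφ/Δψ = 0.8400, d_rh = R√(Δφ²+q²Δλ²) = 10042.499 km
Excess = 10042.499 − 9779.997 = 262.502 ≈ 263 km

263 km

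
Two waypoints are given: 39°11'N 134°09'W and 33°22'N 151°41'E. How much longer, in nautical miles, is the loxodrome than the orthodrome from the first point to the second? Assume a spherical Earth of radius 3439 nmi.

Great circle: cos σ = sin φ₁ sin φ₂ + cos φ₁ cos φ₂ cos Δλ,  σ = 1.0191 rad → d_gc = 3504.8 nmi
Rhumb line: Δψ = -0.1260, q = Δφ/Δψ = 0.8055, d_rh = R√(Δφ²+q²Δλ²) = 3602.6 nmi
Excess = 3602.6 − 3504.8 = 97.8 ≈ 98 nmi

98 nmi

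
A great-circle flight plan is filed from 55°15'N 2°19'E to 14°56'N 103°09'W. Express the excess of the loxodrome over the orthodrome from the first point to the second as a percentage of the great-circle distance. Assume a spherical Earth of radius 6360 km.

Great circle: σ = 1.5059 rad → d_gc = Rσ = 9577.4 km
Rhumb: Δφ = -0.7037, Δλ = -1.8407, Δψ = -0.8982, q = Δφ/Δψ = 0.7834 → d_rh = R√(Δφ²+q²Δλ²) = 10204.8 km
Excess = (10204.8 − 9577.4) / 9577.4 = 627.4 / 9577.4 = 6.551% ≈ 6.6%

6.6%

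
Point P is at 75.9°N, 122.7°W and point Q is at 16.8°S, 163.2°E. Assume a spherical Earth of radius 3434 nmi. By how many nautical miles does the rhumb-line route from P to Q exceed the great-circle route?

Great circle: cos σ = sin φ₁ sin φ₂ + cos φ₁ cos φ₂ cos Δλ,  σ = 1.7890 rad → d_gc = 6143.3 nmi
Rhumb line: Δψ = -2.3876, q = Δφ/Δψ = 0.6776, d_rh = R√(Δφ²+q²Δλ²) = 6318.6 nmi
Excess = 6318.6 − 6143.3 = 175.3 ≈ 175 nmi

175 nmi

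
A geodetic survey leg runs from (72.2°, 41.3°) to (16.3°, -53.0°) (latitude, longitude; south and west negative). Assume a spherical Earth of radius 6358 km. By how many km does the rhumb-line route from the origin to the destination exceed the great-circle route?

588 km

Great circle: cos σ = sin φ₁ sin φ₂ + cos φ₁ cos φ₂ cos Δλ,  σ = 1.3230 rad → d_gc = 8411.9 km
Rhumb line: Δψ = -1.5657, q = Δφ/Δψ = 0.6231, d_rh = R√(Δφ²+q²Δλ²) = 8999.9 km
Excess = 8999.9 − 8411.9 = 588.0 ≈ 588 km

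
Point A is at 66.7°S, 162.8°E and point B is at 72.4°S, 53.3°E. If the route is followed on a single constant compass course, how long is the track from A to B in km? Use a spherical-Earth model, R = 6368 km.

4272 km

Δψ = ln[tan(π/4+φ₂/2)/tan(π/4+φ₁/2)] = -0.2866;  Δφ = -0.0995 rad,  Δλ = -1.9111 rad
q = Δφ/Δψ = 0.3472
d = R·√(Δφ² + q²Δλ²) = 6368·0.67089 = 4272 km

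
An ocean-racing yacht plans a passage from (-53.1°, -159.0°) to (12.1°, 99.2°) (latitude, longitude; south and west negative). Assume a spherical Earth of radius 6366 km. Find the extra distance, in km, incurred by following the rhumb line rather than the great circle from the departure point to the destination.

347 km

Great circle: cos σ = sin φ₁ sin φ₂ + cos φ₁ cos φ₂ cos Δλ,  σ = 1.8626 rad → d_gc = 11857.3 km
Rhumb line: Δψ = +1.3105, q = Δφ/Δψ = 0.8683, d_rh = R√(Δφ²+q²Δλ²) = 12204.1 km
Excess = 12204.1 − 11857.3 = 346.8 ≈ 347 km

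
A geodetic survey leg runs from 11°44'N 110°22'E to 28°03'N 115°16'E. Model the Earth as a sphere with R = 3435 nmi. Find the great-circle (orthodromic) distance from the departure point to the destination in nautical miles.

1016 nmi

cos σ = sin φ₁ sin φ₂ + cos φ₁ cos φ₂ cos Δλ
      = sin(11.73°)sin(28.05°) + cos(11.73°)cos(28.05°)cos(4.90°) = 0.9566
σ = 16.949° → d = Rσ = 3435·0.29581 = 1016 nmi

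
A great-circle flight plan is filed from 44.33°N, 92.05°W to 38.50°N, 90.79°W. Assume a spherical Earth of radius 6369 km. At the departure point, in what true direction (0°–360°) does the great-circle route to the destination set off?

θ = atan2( sin Δλ·cos φ₂ ,  cos φ₁ sin φ₂ − sin φ₁ cos φ₂ cos Δλ )
  = atan2(+0.0172, -0.1014) = 170.37°

170.4°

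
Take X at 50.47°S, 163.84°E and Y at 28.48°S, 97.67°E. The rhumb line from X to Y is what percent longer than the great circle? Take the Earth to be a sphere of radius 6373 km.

Great circle: σ = 0.9350 rad → d_gc = Rσ = 5958.7 km
Rhumb: Δφ = +0.3838, Δλ = -1.1549, Δψ = +0.5046, q = Δφ/Δψ = 0.7606 → d_rh = R√(Δφ²+q²Δλ²) = 6109.0 km
Excess = (6109.0 − 5958.7) / 5958.7 = 150.3 / 5958.7 = 2.52% ≈ 2.5%

2.5%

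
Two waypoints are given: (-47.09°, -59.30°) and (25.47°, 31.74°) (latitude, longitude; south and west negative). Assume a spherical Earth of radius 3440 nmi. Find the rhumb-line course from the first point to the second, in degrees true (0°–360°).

Δψ = ln[tan(π/4+φ₂/2)/tan(π/4+φ₁/2)] = +1.3939
Δλ = +1.5889 rad (taken the short way round)
course = atan2(Δλ, Δψ) = 48.74°

48.7°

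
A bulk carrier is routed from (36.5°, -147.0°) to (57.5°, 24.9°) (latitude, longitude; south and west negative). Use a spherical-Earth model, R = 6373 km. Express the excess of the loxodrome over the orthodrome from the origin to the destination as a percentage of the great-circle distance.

Great circle: σ = 1.4967 rad → d_gc = Rσ = 9538.2 km
Rhumb: Δφ = +0.3665, Δλ = +3.0002, Δψ = +0.5477, q = Δφ/Δψ = 0.6692 → d_rh = R√(Δφ²+q²Δλ²) = 13006.6 km
Excess = (13006.6 − 9538.2) / 9538.2 = 3468.4 / 9538.2 = 36.36% ≈ 36.4%

36.4%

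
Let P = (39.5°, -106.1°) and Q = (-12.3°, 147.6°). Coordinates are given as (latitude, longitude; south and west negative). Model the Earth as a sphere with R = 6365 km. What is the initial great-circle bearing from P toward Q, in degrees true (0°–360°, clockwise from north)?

θ = atan2( sin Δλ·cos φ₂ ,  cos φ₁ sin φ₂ − sin φ₁ cos φ₂ cos Δλ )
  = atan2(-0.9378, +0.0100) = 270.61°

270.6°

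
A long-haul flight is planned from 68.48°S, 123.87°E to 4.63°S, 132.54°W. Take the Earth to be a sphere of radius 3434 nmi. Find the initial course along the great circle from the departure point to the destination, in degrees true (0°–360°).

N = sin Δλ·cos φ₂ = +0.9688;  D = cos φ₁ sin φ₂ − sin φ₁ cos φ₂ cos Δλ = -0.2475
initial course = atan2(N, D) = 104.33°

104.3°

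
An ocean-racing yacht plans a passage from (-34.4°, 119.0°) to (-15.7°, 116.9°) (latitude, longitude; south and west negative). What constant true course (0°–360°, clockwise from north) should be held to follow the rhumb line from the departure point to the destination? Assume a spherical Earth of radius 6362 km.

354.2°

Δψ = ln[tan(π/4+φ₂/2)/tan(π/4+φ₁/2)] = +0.3626
Δλ = -0.0367 rad (taken the short way round)
course = atan2(Δλ, Δψ) = 354.23°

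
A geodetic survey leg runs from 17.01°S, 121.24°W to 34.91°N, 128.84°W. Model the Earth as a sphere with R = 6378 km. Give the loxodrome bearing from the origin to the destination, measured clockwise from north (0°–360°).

Meridional parts: M(φ₁)=-0.3013, M(φ₂)=+0.6509 → ΔM = +0.9523;  Δλ = -0.1326 rad
tan C = Δλ / ΔM = -0.1393 → C = 352.07°

352.1°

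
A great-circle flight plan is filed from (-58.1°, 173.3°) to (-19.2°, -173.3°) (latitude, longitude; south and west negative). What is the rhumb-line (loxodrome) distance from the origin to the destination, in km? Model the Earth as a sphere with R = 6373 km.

Δψ = ln[tan(π/4+φ₂/2)/tan(π/4+φ₁/2)] = +0.9109;  Δφ = +0.6789 rad,  Δλ = +0.2339 rad
q = Δφ/Δψ = 0.7453
d = R·√(Δφ² + q²Δλ²) = 6373·0.70095 = 4467 km

4467 km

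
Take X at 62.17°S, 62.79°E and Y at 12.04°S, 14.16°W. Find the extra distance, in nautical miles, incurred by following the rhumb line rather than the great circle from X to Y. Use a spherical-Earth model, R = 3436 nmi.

Great circle: cos σ = sin φ₁ sin φ₂ + cos φ₁ cos φ₂ cos Δλ,  σ = 1.2791 rad → d_gc = 4395.0 nmi
Rhumb line: Δψ = +1.1836, q = Δφ/Δψ = 0.7392, d_rh = R√(Δφ²+q²Δλ²) = 4546.8 nmi
Excess = 4546.8 − 4395.0 = 151.8 ≈ 152 nmi

152 nmi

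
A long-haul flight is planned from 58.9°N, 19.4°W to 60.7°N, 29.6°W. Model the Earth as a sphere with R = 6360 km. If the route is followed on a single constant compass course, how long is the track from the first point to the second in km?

603 km

Δψ = ln[tan(π/4+φ₂/2)/tan(π/4+φ₁/2)] = +0.0625;  Δφ = +0.0314 rad,  Δλ = -0.1780 rad
q = Δφ/Δψ = 0.5029
d = R·√(Δφ² + q²Δλ²) = 6360·0.09488 = 603 km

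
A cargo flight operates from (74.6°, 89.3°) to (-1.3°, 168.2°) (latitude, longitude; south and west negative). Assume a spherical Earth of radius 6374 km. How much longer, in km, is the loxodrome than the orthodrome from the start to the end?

Great circle: cos σ = sin φ₁ sin φ₂ + cos φ₁ cos φ₂ cos Δλ,  σ = 1.5416 rad → d_gc = 9825.9 km
Rhumb line: Δψ = -2.0237, q = Δφ/Δψ = 0.6546, d_rh = R√(Δφ²+q²Δλ²) = 10213.2 km
Excess = 10213.2 − 9825.9 = 387.3 ≈ 387 km

387 km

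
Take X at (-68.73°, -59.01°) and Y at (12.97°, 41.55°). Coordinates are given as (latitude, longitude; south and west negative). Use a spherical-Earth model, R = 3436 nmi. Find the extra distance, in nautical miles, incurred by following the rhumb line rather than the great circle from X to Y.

Great circle: cos σ = sin φ₁ sin φ₂ + cos φ₁ cos φ₂ cos Δλ,  σ = 1.8483 rad → d_gc = 6350.7 nmi
Rhumb line: Δψ = +1.9008, q = Δφ/Δψ = 0.7502, d_rh = R√(Δφ²+q²Δλ²) = 6668.6 nmi
Excess = 6668.6 − 6350.7 = 317.9 ≈ 318 nmi

318 nmi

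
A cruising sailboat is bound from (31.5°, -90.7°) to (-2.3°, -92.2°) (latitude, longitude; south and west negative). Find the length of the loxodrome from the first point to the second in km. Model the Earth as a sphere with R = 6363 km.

3757 km

Δψ = ln[tan(π/4+φ₂/2)/tan(π/4+φ₁/2)] = -0.6199;  Δφ = -0.5899 rad,  Δλ = -0.0262 rad
q = Δφ/Δψ = 0.9516
d = R·√(Δφ² + q²Δλ²) = 6363·0.59045 = 3757 km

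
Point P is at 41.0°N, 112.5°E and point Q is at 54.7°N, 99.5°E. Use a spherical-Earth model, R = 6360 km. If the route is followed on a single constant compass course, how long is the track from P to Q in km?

1799 km

Δψ = ln[tan(π/4+φ₂/2)/tan(π/4+φ₁/2)] = +0.3593;  Δφ = +0.2391 rad,  Δλ = -0.2269 rad
q = Δφ/Δψ = 0.6655
d = R·√(Δφ² + q²Δλ²) = 6360·0.28280 = 1799 km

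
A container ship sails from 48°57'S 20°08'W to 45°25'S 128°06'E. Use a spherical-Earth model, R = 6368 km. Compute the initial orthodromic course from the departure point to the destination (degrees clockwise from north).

158.1°

θ = atan2( sin Δλ·cos φ₂ ,  cos φ₁ sin φ₂ − sin φ₁ cos φ₂ cos Δλ )
  = atan2(+0.3695, -0.9178) = 158.07°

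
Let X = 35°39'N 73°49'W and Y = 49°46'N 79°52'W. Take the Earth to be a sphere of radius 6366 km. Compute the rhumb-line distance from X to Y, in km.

1643 km

Rhumb course C = atan2(Δλ, Δψ) with Δψ = ln[tan(π/4+φ₂/2)/tan(π/4+φ₁/2)] = +0.3376, Δλ = -0.1056 → C = 342.63°
d = R·|Δφ| / |cos C| = 6366·0.24638 / 0.95441 = 1643 km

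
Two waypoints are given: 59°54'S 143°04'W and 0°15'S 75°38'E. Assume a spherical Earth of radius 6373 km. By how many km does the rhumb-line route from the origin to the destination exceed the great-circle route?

Great circle: cos σ = sin φ₁ sin φ₂ + cos φ₁ cos φ₂ cos Δλ,  σ = 1.9688 rad → d_gc = 12547.4 km
Rhumb line: Δψ = +1.3091, q = Δφ/Δψ = 0.7953, d_rh = R√(Δφ²+q²Δλ²) = 14150.8 km
Excess = 14150.8 − 12547.4 = 1603.4 ≈ 1603 km

1603 km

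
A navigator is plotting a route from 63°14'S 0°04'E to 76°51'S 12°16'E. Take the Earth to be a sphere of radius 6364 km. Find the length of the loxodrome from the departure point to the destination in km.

1576 km

Δψ = ln[tan(π/4+φ₂/2)/tan(π/4+φ₁/2)] = -0.7248;  Δφ = -0.2377 rad,  Δλ = +0.2129 rad
q = Δφ/Δψ = 0.3279
d = R·√(Δφ² + q²Δλ²) = 6364·0.24770 = 1576 km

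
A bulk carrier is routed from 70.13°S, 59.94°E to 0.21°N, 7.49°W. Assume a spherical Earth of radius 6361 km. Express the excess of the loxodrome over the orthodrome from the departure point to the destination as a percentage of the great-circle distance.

2.6%

Great circle: σ = 1.4434 rad → d_gc = Rσ = 9181.8 km
Rhumb: Δφ = +1.2277, Δλ = -1.1769, Δψ = +1.7457, q = Δφ/Δψ = 0.7032 → d_rh = R√(Δφ²+q²Δλ²) = 9418.0 km
Excess = (9418.0 − 9181.8) / 9181.8 = 236.2 / 9181.8 = 2.57% ≈ 2.6%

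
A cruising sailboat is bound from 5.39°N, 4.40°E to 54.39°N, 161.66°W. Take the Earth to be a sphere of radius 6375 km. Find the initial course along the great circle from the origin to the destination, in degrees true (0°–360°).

350.8°

N = sin Δλ·cos φ₂ = -0.1403;  D = cos φ₁ sin φ₂ − sin φ₁ cos φ₂ cos Δλ = +0.8625
initial course = atan2(N, D) = 350.76°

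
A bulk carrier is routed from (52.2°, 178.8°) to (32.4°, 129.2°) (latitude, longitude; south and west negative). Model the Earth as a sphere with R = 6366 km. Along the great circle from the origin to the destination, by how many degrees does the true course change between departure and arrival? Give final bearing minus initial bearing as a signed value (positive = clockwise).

-35.0°

At departure: θ₁ = atan2(sin Δλ cos φ₂, cos φ₁ sin φ₂ − sin φ₁ cos φ₂ cos Δλ) = 260.81°
At arrival: θ₂ = atan2(sin Δλ cos φ₁, −cos φ₂ sin φ₁ + sin φ₂ cos φ₁ cos Δλ) = 225.77°
Δθ = θ₂ − θ₁ = -35.0°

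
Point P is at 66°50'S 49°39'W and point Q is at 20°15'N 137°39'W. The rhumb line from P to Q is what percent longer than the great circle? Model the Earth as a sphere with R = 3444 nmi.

Great circle: σ = 1.8811 rad → d_gc = Rσ = 6478.4 nmi
Rhumb: Δφ = +1.5199, Δλ = -1.5359, Δψ = +1.9459, q = Δφ/Δψ = 0.7811 → d_rh = R√(Δφ²+q²Δλ²) = 6668.5 nmi
Excess = (6668.5 − 6478.4) / 6478.4 = 190.1 / 6478.4 = 2.93% ≈ 2.9%

2.9%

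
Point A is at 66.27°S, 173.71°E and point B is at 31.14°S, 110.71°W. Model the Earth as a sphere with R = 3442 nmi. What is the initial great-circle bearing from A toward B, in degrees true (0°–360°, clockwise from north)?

90.9°

θ = atan2( sin Δλ·cos φ₂ ,  cos φ₁ sin φ₂ − sin φ₁ cos φ₂ cos Δλ )
  = atan2(+0.8289, -0.0130) = 90.90°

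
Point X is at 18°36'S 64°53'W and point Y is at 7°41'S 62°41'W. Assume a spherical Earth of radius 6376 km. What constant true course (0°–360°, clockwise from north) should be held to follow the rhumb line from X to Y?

Δψ = ln[tan(π/4+φ₂/2)/tan(π/4+φ₁/2)] = +0.1960
Δλ = +0.0384 rad (taken the short way round)
course = atan2(Δλ, Δψ) = 11.08°

11.1°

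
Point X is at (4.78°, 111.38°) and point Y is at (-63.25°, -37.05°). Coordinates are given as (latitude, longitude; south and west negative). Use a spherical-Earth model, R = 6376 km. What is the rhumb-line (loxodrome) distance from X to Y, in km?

Δψ = ln[tan(π/4+φ₂/2)/tan(π/4+φ₁/2)] = -1.5200;  Δφ = -1.1873 rad,  Δλ = -2.5906 rad
q = Δφ/Δψ = 0.7812
d = R·√(Δφ² + q²Δλ²) = 6376·2.34630 = 14960 km

14960 km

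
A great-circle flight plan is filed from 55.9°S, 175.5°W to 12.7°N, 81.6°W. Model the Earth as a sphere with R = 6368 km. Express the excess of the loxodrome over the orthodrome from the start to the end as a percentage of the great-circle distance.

Great circle: σ = 1.7918 rad → d_gc = Rσ = 11410.4 km
Rhumb: Δφ = +1.1973, Δλ = +1.6389, Δψ = +1.4054, q = Δφ/Δψ = 0.8519 → d_rh = R√(Δφ²+q²Δλ²) = 11712.2 km
Excess = (11712.2 − 11410.4) / 11410.4 = 301.8 / 11410.4 = 2.64% ≈ 2.6%

2.6%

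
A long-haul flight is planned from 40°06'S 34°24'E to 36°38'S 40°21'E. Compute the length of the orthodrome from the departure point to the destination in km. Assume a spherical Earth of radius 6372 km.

cos σ = sin φ₁ sin φ₂ + cos φ₁ cos φ₂ cos Δλ
      = sin(-40.10°)sin(-36.63°) + cos(-40.10°)cos(-36.63°)cos(5.95°) = 0.9949
σ = 5.810° → d = Rσ = 6372·0.10140 = 646 km

646 km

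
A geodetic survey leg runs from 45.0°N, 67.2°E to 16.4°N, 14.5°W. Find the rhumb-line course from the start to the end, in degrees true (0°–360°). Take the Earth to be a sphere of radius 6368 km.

247.5°

Δψ = ln[tan(π/4+φ₂/2)/tan(π/4+φ₁/2)] = -0.5911
Δλ = -1.4259 rad (taken the short way round)
course = atan2(Δλ, Δψ) = 247.48°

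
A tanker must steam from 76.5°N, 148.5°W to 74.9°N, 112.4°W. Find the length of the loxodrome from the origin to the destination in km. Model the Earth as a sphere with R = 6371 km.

Rhumb course C = atan2(Δλ, Δψ) with Δψ = ln[tan(π/4+φ₂/2)/tan(π/4+φ₁/2)] = -0.1132, Δλ = +0.6301 → C = 100.18°
d = R·|Δφ| / |cos C| = 6371·0.02793 / 0.17680 = 1006 km

1006 km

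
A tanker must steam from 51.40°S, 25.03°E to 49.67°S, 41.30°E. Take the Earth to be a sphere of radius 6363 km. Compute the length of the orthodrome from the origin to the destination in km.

cos σ = sin φ₁ sin φ₂ + cos φ₁ cos φ₂ cos Δλ
      = sin(-51.40°)sin(-49.67°) + cos(-51.40°)cos(-49.67°)cos(16.27°) = 0.9834
σ = 10.462° → d = Rσ = 6363·0.18260 = 1162 km

1162 km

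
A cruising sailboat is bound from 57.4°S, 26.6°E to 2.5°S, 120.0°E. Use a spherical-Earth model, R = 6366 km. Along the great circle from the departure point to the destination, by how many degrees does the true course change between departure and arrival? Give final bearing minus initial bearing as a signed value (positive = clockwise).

-61.7°

Initial bearing θ₁ = atan2(sin Δλ cos φ₂, cos φ₁ sin φ₂ − sin φ₁ cos φ₂ cos Δλ) = 94.21°
Final bearing θ₂ = (initial bearing from the destination back to the start) + 180° = 32.54°
Δθ = θ₂ − θ₁ = -61.7°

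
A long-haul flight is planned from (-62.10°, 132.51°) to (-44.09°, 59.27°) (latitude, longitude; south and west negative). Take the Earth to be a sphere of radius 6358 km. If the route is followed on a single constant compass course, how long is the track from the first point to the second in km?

Rhumb course C = atan2(Δλ, Δψ) with Δψ = ln[tan(π/4+φ₂/2)/tan(π/4+φ₁/2)] = +0.5336, Δλ = -1.2783 → C = 292.66°
d = R·|Δφ| / |cos C| = 6358·0.31433 / 0.38523 = 5188 km

5188 km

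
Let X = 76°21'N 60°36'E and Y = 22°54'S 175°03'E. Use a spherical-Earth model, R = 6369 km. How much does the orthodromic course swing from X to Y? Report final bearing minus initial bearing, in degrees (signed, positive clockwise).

+94.3°

At departure: θ₁ = atan2(sin Δλ cos φ₂, cos φ₁ sin φ₂ − sin φ₁ cos φ₂ cos Δλ) = 71.62°
At arrival: θ₂ = atan2(sin Δλ cos φ₁, −cos φ₂ sin φ₁ + sin φ₂ cos φ₁ cos Δλ) = 165.93°
Δθ = θ₂ − θ₁ = +94.3°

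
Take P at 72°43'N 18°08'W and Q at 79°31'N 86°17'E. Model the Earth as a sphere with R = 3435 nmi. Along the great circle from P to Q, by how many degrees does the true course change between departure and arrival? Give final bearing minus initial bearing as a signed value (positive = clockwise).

+102.9°

At departure: θ₁ = atan2(sin Δλ cos φ₂, cos φ₁ sin φ₂ − sin φ₁ cos φ₂ cos Δλ) = 27.72°
At arrival: θ₂ = atan2(sin Δλ cos φ₁, −cos φ₂ sin φ₁ + sin φ₂ cos φ₁ cos Δλ) = 130.58°
Δθ = θ₂ − θ₁ = +102.9°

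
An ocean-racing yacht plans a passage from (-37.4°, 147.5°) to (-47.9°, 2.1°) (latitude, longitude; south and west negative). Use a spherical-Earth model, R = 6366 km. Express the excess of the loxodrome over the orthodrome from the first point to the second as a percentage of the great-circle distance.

19.9%

Great circle: σ = 1.5585 rad → d_gc = Rσ = 9921.6 km
Rhumb: Δφ = -0.1833, Δλ = -2.5377, Δψ = -0.2501, q = Δφ/Δψ = 0.7327 → d_rh = R√(Δφ²+q²Δλ²) = 11894.5 km
Excess = (11894.5 − 9921.6) / 9921.6 = 1972.9 / 9921.6 = 19.88% ≈ 19.9%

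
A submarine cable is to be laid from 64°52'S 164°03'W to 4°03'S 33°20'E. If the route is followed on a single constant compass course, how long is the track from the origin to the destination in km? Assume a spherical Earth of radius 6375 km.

Rhumb course C = atan2(Δλ, Δψ) with Δψ = ln[tan(π/4+φ₂/2)/tan(π/4+φ₁/2)] = +1.4302, Δλ = -2.8382 → C = 296.74°
d = R·|Δφ| / |cos C| = 6375·1.06145 / 0.45001 = 15037 km

15037 km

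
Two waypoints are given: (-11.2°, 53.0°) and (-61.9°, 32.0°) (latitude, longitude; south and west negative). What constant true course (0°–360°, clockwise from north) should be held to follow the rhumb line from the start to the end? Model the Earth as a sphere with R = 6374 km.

197.1°

Δψ = ln[tan(π/4+φ₂/2)/tan(π/4+φ₁/2)] = -1.1885
Δλ = -0.3665 rad (taken the short way round)
course = atan2(Δλ, Δψ) = 197.14°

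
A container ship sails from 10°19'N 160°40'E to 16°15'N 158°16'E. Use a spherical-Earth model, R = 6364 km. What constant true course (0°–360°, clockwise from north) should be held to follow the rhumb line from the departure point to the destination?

Meridional parts: M(φ₁)=+0.1810, M(φ₂)=+0.2875 → ΔM = +0.1065;  Δλ = -0.0419 rad
tan C = Δλ / ΔM = -0.3935 → C = 338.52°

338.5°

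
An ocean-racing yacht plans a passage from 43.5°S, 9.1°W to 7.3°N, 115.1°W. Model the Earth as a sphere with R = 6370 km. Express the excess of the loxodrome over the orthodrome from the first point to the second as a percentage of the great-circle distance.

Great circle: σ = 1.8606 rad → d_gc = Rσ = 11852.2 km
Rhumb: Δφ = +0.8866, Δλ = -1.8500, Δψ = +0.9726, q = Δφ/Δψ = 0.9116 → d_rh = R√(Δφ²+q²Δλ²) = 12137.4 km
Excess = (12137.4 − 11852.2) / 11852.2 = 285.2 / 11852.2 = 2.41% ≈ 2.4%

2.4%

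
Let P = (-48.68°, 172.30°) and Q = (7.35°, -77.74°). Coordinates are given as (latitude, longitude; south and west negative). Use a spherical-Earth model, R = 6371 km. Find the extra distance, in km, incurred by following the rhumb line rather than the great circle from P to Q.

Great circle: cos σ = sin φ₁ sin φ₂ + cos φ₁ cos φ₂ cos Δλ,  σ = 1.8961 rad → d_gc = 12080.2 km
Rhumb line: Δψ = +1.1040, q = Δφ/Δψ = 0.8858, d_rh = R√(Δφ²+q²Δλ²) = 12495.0 km
Excess = 12495.0 − 12080.2 = 414.8 ≈ 415 km

415 km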